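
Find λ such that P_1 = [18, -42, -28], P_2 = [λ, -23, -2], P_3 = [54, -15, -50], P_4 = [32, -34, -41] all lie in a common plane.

The points are coplanar iff P_1P_2 · (P_1P_3 × P_1P_4) = 0.
Expanding, this is linear in λ: (-175)λ + (3850) = 0.
So λ = 22.

22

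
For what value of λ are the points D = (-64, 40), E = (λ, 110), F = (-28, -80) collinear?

-85

Collinearity: (E − D) must be parallel to (F − D) = (36, -120).
Cross-multiplying the components: (λ − (-64))·(-120) = (70)·(36).
Solving gives λ = -85.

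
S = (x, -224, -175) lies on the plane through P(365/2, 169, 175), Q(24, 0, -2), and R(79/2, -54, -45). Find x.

229/2

Coplanarity requires PQ · (PR × PS) = 0.
PQ = (-317/2, -169, -177), PR = (-143, -223, -220); the triple product is linear in x with coefficient -2291 and constant term 524639/2.
Setting it to zero: x = 229/2.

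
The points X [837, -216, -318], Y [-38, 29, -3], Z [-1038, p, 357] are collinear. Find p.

Collinearity requires XY × XZ = 0; each component is linear in p.
The x-component gives (-315)p + (97335) = 0, so p = 309.
The remaining components then also vanish.

309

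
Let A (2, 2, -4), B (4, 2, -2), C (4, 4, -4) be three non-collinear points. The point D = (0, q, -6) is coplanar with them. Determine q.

A normal to the plane is n = AB × AC = (-4, 4, 4).
D lies in the plane iff n · AD = 0.
This gives (4)q + (-8) = 0, so q = 2.

2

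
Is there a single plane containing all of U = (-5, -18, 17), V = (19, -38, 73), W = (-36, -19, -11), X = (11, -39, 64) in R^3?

The four points are coplanar iff the 3×3 determinant with rows UV, UW, UX is zero.
Rows: (24, -20, 56), (-31, -1, -28), (16, -21, 47).
Expanding along the first row: (24)(-635) − (-20)(-1009) + (56)(667) = 1932.
Nonzero ⇒ not coplanar.

No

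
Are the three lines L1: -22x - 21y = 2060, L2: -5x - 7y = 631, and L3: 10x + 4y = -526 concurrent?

Lines aᵢx + bᵢy = cᵢ with pairwise distinct directions are concurrent exactly when det[aᵢ bᵢ cᵢ] = 0.
Here the determinant is 244.
Nonzero, so no common point exists.

No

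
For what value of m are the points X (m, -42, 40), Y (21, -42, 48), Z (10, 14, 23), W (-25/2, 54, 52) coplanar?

Coplanarity ⇔ det[XY; XZ; XW] = 0.
Expanding, this is linear in m: (-2624)m + (61664) = 0.
So m = 47/2.

47/2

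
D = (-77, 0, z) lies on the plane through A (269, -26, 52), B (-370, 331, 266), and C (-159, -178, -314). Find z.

-50

The plane through A, B, C has equation −98134x − 325466y + 249924z = -4939882.
Substituting D: (249924)z + (7556318) = -4939882, so z = -50.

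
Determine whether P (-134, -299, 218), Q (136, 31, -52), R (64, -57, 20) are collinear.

Yes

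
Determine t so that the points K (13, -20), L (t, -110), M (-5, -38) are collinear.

Collinearity: (L − K) must be parallel to (M − K) = (-18, -18).
Cross-multiplying the components: (t − 13)·(-18) = (-90)·(-18).
Solving gives t = -77.

-77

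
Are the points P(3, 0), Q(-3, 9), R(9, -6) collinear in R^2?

No

PQ = (-6, 9), PR = (6, -6).
det[PQ; PR] = (-6)(-6) − (9)(6) = -18.
The determinant is nonzero, so they are not collinear.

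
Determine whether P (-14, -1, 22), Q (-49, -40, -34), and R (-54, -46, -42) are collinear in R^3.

PQ = (-35, -39, -56), PR = (-40, -45, -64).
PQ × PR = (-24, 0, 15).
The cross product is nonzero, so the points do not lie on one line.

No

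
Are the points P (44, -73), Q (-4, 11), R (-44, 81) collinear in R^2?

PQ = (-48, 84), PR = (-88, 154).
det[PQ; PR] = (-48)(154) − (84)(-88) = 0.
The determinant is zero, so the points are collinear.

Yes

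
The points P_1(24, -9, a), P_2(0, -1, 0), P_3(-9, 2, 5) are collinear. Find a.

Direction P_2P_3 = (-9, 3, 5). From the x-coordinate of P_1, the parameter along the line is τ = (24 − 0)/(-9) = -8/3.
Then a = 0 + (-8/3)·(5) = -40/3.

-40/3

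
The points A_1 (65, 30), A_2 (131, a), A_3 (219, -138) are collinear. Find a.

The three points are collinear iff det[A_1A_2; A_1A_3] = 0.
This determinant is linear in a: (-154)a + (-6468) = 0, so a = -42.

-42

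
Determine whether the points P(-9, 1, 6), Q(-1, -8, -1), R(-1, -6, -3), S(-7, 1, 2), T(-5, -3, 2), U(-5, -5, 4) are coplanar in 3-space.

Yes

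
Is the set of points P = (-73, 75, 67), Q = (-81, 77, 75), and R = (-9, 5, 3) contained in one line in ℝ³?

No

PQ = (-8, 2, 8), PR = (64, -70, -64).
Comparing components 2 and 3: (2)(-64) − (8)(-70) = 432 ≠ 0, so PQ and PR are not parallel and the points are not collinear.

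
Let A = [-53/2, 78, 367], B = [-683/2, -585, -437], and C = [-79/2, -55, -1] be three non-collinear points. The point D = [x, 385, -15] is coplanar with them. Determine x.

A normal to the plane is n = AB × AC = (137052, -105468, 33276).
D lies in the plane iff n · AD = 0.
This gives (137052)x + (-41458230) = 0, so x = 605/2.

605/2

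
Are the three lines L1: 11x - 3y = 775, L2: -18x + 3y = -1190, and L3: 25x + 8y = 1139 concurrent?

No

The three lines meet at one point iff the augmented coefficient matrix [aᵢ bᵢ cᵢ] has rank < 3, i.e. its determinant vanishes.
Here the determinant is 326.
Nonzero, so no common point exists.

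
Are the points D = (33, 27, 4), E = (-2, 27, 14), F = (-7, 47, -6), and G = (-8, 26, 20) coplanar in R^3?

A normal to the plane through D, E, F is n = DE × DF = (-200, -750, -700).
The plane has equation n·P = -29650. For G: n·G = -31900.
-31900 ≠ -29650, so G is off the plane.

No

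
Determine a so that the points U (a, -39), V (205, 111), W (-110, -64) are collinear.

-65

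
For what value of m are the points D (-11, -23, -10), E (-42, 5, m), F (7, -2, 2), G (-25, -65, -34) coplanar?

6

Normal to plane DFG: n = (0, 264, -462); plane equation n·P = -1452.
Requiring n·E = -1452: (-462)m + (1320) = -1452.
So m = 6.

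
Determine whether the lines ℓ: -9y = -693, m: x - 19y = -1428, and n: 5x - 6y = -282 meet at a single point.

Lines aᵢx + bᵢy = cᵢ with pairwise distinct directions are concurrent exactly when det[aᵢ bᵢ cᵢ] = 0.
Here the determinant is 45.
Nonzero, so no common point exists.

No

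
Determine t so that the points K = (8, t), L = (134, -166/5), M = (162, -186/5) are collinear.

-76/5

Collinearity: (K − L) must be parallel to (M − L) = (28, -4).
Cross-multiplying the components: (t − (-166/5))·(28) = (-126)·(-4).
Solving gives t = -76/5.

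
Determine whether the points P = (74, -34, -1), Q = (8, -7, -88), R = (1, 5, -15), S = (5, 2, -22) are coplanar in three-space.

Yes

With P as base: PQ = (-66, 27, -87), PR = (-73, 39, -14), PS = (-69, 36, -21).
PR × PS = (-315, -567, 63).
PQ · (PR × PS) = 0.
The scalar triple product vanishes, so the four points are coplanar.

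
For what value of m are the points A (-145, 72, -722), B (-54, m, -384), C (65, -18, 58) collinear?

33

Direction AC = (210, -90, 780). From the x-coordinate of B, the parameter along the line is τ = (-54 − (-145))/210 = 13/30.
Then m = 72 + 13/30·(-90) = 33.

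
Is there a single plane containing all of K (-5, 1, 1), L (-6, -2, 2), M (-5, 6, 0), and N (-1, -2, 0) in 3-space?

The four points are coplanar iff the 3×3 determinant with rows KL, KM, KN is zero.
Rows: (-1, -3, 1), (0, 5, -1), (4, -3, -1).
Expanding along the first row: (-1)(-8) − (-3)(4) + (1)(-20) = 0.
Zero determinant ⇒ coplanar.

Yes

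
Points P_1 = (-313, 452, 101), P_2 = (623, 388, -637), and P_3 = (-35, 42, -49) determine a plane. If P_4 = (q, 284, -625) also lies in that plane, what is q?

631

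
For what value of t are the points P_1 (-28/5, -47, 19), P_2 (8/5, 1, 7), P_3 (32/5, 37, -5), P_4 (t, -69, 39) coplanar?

-6

The points are coplanar iff P_1P_2 · (P_1P_3 × P_1P_4) = 0.
Expanding, this is linear in t: (-144)t + (-864) = 0.
So t = -6.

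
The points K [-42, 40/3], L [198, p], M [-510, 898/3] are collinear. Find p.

Collinearity: (L − K) must be parallel to (M − K) = (-468, 286).
Cross-multiplying the components: (p − 40/3)·(-468) = (240)·(286).
Solving gives p = -400/3.

-400/3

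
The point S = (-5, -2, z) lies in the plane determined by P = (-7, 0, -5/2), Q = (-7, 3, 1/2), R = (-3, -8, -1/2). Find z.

1/2

The plane through P, Q, R has equation 30x + 12y − 12z = -180.
Substituting S: (-12)z + (-174) = -180, so z = 1/2.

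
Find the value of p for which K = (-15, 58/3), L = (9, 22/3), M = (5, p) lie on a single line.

28/3

Collinearity: (M − K) must be parallel to (L − K) = (24, -12).
Cross-multiplying the components: (p − 58/3)·(24) = (20)·(-12).
Solving gives p = 28/3.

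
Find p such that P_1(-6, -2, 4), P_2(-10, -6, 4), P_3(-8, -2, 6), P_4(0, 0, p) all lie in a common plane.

0

Normal to plane P_1P_2P_3: n = (-8, 8, -8); plane equation n·P = 0.
Requiring n·P_4 = 0: (-8)p + (0) = 0.
So p = 0.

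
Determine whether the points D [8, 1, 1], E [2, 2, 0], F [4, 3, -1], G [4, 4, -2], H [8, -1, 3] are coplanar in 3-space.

Yes

The plane through D, E, F has normal n = DE × DF = (0, -8, -8) and equation n·P = -16.
Checking the remaining points: n·G = -16, n·H = -16.
All equal -16, so all 5 points lie in one plane.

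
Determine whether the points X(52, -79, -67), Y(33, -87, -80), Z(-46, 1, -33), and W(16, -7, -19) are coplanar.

The four points are coplanar iff the 3×3 determinant with rows XY, XZ, XW is zero.
Rows: (-19, -8, -13), (-98, 80, 34), (-36, 72, 48).
Expanding along the first row: (-19)(1392) − (-8)(-3480) + (-13)(-4176) = 0.
Zero determinant ⇒ coplanar.

Yes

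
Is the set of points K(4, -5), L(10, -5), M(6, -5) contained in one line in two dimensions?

KL = (6, 0), KM = (2, 0).
Checking proportionality: KM = 1/3·KL, so the vectors are parallel and the points are collinear.

Yes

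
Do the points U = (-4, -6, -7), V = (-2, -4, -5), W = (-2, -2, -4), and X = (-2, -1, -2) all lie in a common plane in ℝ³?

A normal to the plane through U, V, W is n = UV × UW = (-2, -2, 4).
The plane has equation n·P = -8. For X: n·X = -2.
-2 ≠ -8, so X is off the plane.

No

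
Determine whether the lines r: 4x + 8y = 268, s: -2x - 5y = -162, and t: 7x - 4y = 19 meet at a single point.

No

Intersecting r and s: solving the 2×2 system gives (x, y) = (11, 28).
Substitute into t: (7)(11) + (-4)(28) = -35.
But t requires 19 ≠ -35, so the three lines have no common point.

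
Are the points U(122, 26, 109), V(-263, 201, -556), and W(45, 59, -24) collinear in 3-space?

No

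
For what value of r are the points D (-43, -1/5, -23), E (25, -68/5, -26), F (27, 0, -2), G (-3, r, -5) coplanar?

17/5

The points are coplanar iff DE · (DF × DG) = 0.
Expanding, this is linear in r: (-1638)r + (27846/5) = 0.
So r = 17/5.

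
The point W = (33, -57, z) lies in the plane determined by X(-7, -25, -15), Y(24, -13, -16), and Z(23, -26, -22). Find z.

-39

Coplanarity requires XY · (XZ × XW) = 0.
XY = (31, 12, -1), XZ = (30, -1, -7); the triple product is linear in z with coefficient -391 and constant term -15249.
Setting it to zero: z = -39.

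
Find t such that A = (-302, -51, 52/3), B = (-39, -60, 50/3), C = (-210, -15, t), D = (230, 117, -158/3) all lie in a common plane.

8/3

The points are coplanar iff AB · (AC × AD) = 0.
Expanding, this is linear in t: (-48972)t + (130592) = 0.
So t = 8/3.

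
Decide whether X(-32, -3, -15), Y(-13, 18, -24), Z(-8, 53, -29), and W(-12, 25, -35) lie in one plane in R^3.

No

A normal to the plane through X, Y, Z is n = XY × XZ = (210, 50, 560).
The plane has equation n·P = -15270. For W: n·W = -20870.
-20870 ≠ -15270, so W is off the plane.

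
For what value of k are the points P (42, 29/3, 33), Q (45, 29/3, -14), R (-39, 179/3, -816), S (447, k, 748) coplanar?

-157

Normal to plane PQR: n = (2350, 6354, 150); plane equation n·X = 165072.
Requiring n·S = 165072: (6354)k + (1162650) = 165072.
So k = -157.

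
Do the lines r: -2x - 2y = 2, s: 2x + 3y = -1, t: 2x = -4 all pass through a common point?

Yes

Intersecting r and s: solving the 2×2 system gives (x, y) = (-2, 1).
Substitute into t: (2)(-2) + (0)(1) = -4.
This equals -4, so (-2, 1) lies on all three lines and they are concurrent.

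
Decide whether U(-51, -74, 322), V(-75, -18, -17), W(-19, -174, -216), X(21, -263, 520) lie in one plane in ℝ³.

No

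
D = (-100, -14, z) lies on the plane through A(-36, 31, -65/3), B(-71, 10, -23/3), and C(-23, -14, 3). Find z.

23/3

A normal to the plane is n = AB × AC = (112, 3136/3, 1848).
D lies in the plane iff n · AD = 0.
This gives (1848)z + (-14168) = 0, so z = 23/3.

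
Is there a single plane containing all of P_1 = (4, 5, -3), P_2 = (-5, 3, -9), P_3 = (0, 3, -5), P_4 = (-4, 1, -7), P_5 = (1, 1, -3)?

Yes

The plane through P_1, P_2, P_3 has normal n = P_1P_2 × P_1P_3 = (-8, 6, 10) and equation n·P = -32.
Checking the remaining points: n·P_4 = -32, n·P_5 = -32.
All equal -32, so all 5 points lie in one plane.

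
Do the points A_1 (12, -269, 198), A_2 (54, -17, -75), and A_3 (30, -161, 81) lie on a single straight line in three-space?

A_1A_2 = (42, 252, -273), A_1A_3 = (18, 108, -117).
A_1A_2 × A_1A_3 = (0, 0, 0).
The cross product vanishes, so the three points are collinear.

Yes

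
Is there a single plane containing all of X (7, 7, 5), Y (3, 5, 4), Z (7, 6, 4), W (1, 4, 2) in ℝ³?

No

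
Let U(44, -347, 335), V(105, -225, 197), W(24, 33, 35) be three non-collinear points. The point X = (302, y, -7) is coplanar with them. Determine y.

-125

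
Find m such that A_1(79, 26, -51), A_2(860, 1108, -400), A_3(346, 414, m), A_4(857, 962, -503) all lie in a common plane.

-157

Normal to plane A_1A_2A_4: n = (-162400, 81490, -110780); plane equation n·P = -5061080.
Requiring n·A_3 = -5061080: (-110780)m + (-22453540) = -5061080.
So m = -157.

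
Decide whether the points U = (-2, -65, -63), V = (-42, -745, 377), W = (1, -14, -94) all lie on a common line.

UV = (-40, -680, 440), UW = (3, 51, -31).
Comparing components 2 and 3: (-680)(-31) − (440)(51) = -1360 ≠ 0, so UV and UW are not parallel and the points are not collinear.

No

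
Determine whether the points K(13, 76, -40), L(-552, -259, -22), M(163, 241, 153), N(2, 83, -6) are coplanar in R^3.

With K as base: KL = (-565, -335, 18), KM = (150, 165, 193), KN = (-11, 7, 34).
KM × KN = (4259, -7223, 2865).
KL · (KM × KN) = 64940.
Since 64940 ≠ 0, the four points are not coplanar.

No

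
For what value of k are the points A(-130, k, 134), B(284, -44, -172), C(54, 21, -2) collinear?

73

Collinearity requires AB × AC = 0; each component is linear in k.
The x-component gives (-170)k + (12410) = 0, so k = 73.
The remaining components then also vanish.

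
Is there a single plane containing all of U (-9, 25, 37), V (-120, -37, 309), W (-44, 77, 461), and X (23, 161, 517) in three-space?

Yes

With U as base: UV = (-111, -62, 272), UW = (-35, 52, 424), UX = (32, 136, 480).
UW × UX = (-32704, 30368, -6424).
UV · (UW × UX) = 0.
The scalar triple product vanishes, so the four points are coplanar.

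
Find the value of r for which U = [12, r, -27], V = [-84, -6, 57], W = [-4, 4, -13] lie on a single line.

Collinearity requires UV × UW = 0; each component is linear in r.
The x-component gives (70)r + (-420) = 0, so r = 6.
The remaining components then also vanish.

6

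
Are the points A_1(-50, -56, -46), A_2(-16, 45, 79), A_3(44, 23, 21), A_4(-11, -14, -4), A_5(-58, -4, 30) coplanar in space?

The plane through A_1, A_2, A_3 has normal n = A_1A_2 × A_1A_3 = (-3108, 9472, -6808) and equation n·P = -61864.
Checking the remaining points: n·A_4 = -71188, n·A_5 = -61864.
Since n·A_4 = -71188 ≠ -61864, A_4 is off the plane and the points are not all coplanar.

No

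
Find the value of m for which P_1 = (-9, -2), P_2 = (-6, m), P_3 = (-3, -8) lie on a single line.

-5

Collinearity: (P_2 − P_1) must be parallel to (P_3 − P_1) = (6, -6).
Cross-multiplying the components: (m − (-2))·(6) = (3)·(-6).
Solving gives m = -5.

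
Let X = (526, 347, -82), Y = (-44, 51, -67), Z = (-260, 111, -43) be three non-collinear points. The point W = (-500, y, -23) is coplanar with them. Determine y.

Coplanarity requires XY · (XZ × XW) = 0.
XY = (-570, -296, 15), XZ = (-786, -236, 39); the triple product is linear in y with coefficient 10440 and constant term -1200600.
Setting it to zero: y = 115.

115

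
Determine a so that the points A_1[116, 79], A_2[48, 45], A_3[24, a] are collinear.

33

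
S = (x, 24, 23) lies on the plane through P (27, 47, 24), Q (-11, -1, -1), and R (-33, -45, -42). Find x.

Coplanarity requires PQ · (PR × PS) = 0.
PQ = (-38, -48, -25), PR = (-60, -92, -66); the triple product is linear in x with coefficient 868 and constant term -868.
Setting it to zero: x = 1.

1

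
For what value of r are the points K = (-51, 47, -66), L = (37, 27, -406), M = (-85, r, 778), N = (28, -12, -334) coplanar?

The points are coplanar iff KL · (KM × KN) = 0.
Expanding, this is linear in r: (3276)r + (2394756) = 0.
So r = -731.

-731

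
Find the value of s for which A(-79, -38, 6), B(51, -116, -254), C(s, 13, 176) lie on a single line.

Direction AB = (130, -78, -260). From the y-coordinate of C, the parameter along the line is τ = (13 − (-38))/(-78) = -17/26.
Then s = (-79) + (-17/26)·(130) = -164.

-164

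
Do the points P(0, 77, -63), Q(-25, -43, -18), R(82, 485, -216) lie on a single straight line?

PQ = (-25, -120, 45), PR = (82, 408, -153).
PQ × PR = (0, -135, -360).
The cross product is nonzero, so the points do not lie on one line.

No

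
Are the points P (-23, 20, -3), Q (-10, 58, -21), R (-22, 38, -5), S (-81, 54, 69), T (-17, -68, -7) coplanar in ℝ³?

Yes

The plane through P, Q, R has normal n = PQ × PR = (248, 8, 196) and equation n·X = -6132.
Checking the remaining points: n·S = -6132, n·T = -6132.
All equal -6132, so all 5 points lie in one plane.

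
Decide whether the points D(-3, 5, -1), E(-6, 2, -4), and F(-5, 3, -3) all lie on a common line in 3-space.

DE = (-3, -3, -3), DF = (-2, -2, -2).
Each component of DF is 2/3 times the corresponding component of DE, so DF = 2/3·DE and the points are collinear.

Yes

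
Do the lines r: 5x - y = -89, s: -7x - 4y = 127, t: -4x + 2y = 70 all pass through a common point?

Intersecting r and s: solving the 2×2 system gives (x, y) = (-161/9, -4/9).
Substitute into t: (-4)(-161/9) + (2)(-4/9) = 212/3.
But t requires 70 ≠ 212/3, so the three lines have no common point.

No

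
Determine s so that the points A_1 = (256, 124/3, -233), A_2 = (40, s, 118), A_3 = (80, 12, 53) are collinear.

16/3

Collinearity requires A_1A_2 × A_1A_3 = 0; each component is linear in s.
The x-component gives (286)s + (-4576/3) = 0, so s = 16/3.
The remaining components then also vanish.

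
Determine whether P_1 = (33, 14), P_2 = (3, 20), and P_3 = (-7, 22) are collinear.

Yes

P_1P_2 = (-30, 6), P_1P_3 = (-40, 8).
Twice the signed area of △P_1P_2P_3 is (-30)(8) − (6)(-40) = 0.
The triangle is degenerate (zero area), so the points are collinear.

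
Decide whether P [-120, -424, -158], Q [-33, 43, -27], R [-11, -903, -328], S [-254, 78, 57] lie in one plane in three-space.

No

The four points are coplanar iff the 3×3 determinant with rows PQ, PR, PS is zero.
Rows: (87, 467, 131), (109, -479, -170), (-134, 502, 215).
Expanding along the first row: (87)(-17645) − (467)(655) + (131)(-9468) = -3081308.
Nonzero ⇒ not coplanar.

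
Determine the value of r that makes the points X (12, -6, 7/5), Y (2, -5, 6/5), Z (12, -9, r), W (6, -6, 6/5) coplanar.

1

Normal to plane XYW: n = (-1/5, -4/5, 6); plane equation n·P = 54/5.
Requiring n·Z = 54/5: (6)r + (24/5) = 54/5.
So r = 1.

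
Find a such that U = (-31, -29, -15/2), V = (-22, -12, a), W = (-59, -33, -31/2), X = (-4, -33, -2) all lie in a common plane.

-1/2

Coplanarity ⇔ det[UV; UW; UX] = 0.
Expanding, this is linear in a: (220)a + (110) = 0.
So a = -1/2.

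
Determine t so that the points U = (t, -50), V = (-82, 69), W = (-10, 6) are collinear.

54

Collinearity: (U − V) must be parallel to (W − V) = (72, -63).
Cross-multiplying the components: (t − (-82))·(-63) = (-119)·(72).
Solving gives t = 54.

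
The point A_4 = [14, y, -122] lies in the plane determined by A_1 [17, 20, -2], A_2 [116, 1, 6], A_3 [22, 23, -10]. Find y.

Coplanarity requires A_1A_2 · (A_1A_3 × A_1A_4) = 0.
A_1A_2 = (99, -19, 8), A_1A_3 = (5, 3, -8); the triple product is linear in y with coefficient 832 and constant term -64064.
Setting it to zero: y = 77.

77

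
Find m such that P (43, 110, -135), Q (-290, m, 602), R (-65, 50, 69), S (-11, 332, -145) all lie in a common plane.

-318

Normal to plane PRS: n = (-44688, -12096, -27216); plane equation n·X = 422016.
Requiring n·Q = 422016: (-12096)m + (-3424512) = 422016.
So m = -318.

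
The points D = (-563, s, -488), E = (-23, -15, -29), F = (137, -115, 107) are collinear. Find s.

645/2

Collinearity requires DE × DF = 0; each component is linear in s.
The x-component gives (-136)s + (43860) = 0, so s = 645/2.
The remaining components then also vanish.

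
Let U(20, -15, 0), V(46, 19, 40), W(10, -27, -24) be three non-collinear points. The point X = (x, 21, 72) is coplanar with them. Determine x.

50

Coplanarity requires UV · (UW × UX) = 0.
UV = (26, 34, 40), UW = (-10, -12, -24); the triple product is linear in x with coefficient -336 and constant term 16800.
Setting it to zero: x = 50.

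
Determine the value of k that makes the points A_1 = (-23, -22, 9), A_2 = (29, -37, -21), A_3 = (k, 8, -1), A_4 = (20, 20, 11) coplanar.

34

Normal to plane A_1A_2A_4: n = (1230, -1394, 2829); plane equation n·P = 27839.
Requiring n·A_3 = 27839: (1230)k + (-13981) = 27839.
So k = 34.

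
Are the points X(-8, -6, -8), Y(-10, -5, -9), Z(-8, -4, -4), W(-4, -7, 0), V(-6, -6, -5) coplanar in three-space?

No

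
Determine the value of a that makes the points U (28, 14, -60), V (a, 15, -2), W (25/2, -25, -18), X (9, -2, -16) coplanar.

Normal to plane UWX: n = (-1044, -116, -493); plane equation n·P = -1276.
Requiring n·V = -1276: (-1044)a + (-754) = -1276.
So a = 1/2.

1/2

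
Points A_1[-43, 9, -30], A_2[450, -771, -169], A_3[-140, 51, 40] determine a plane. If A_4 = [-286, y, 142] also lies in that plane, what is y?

123

A normal to the plane is n = A_1A_2 × A_1A_3 = (-48762, -21027, -54954).
A_4 lies in the plane iff n · A_1A_4 = 0.
This gives (-21027)y + (2586321) = 0, so y = 123.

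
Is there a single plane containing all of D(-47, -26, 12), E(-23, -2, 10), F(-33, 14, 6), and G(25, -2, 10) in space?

No

With D as base: DE = (24, 24, -2), DF = (14, 40, -6), DG = (72, 24, -2).
DF × DG = (64, -404, -2544).
DE · (DF × DG) = -3072.
Since -3072 ≠ 0, the four points are not coplanar.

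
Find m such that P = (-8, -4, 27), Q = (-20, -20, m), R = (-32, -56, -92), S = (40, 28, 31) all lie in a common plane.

Normal to plane PRS: n = (3600, -5616, 1728); plane equation n·X = 40320.
Requiring n·Q = 40320: (1728)m + (40320) = 40320.
So m = 0.

0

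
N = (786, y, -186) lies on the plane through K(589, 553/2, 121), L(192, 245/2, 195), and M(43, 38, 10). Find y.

319

The plane through K, L, M has equation 34743x − 84471y + (21201/2)z = -1609944.
Substituting N: (-84471)y + (25336305) = -1609944, so y = 319.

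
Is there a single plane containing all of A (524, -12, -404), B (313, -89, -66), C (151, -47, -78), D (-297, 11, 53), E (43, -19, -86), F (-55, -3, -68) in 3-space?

No

The plane through A, B, C has normal n = AB × AC = (-13272, -57288, -21336) and equation n·P = 2352672.
Checking the remaining points: n·D = 2180808, n·E = 2352672, n·F = 2352672.
Since n·D = 2180808 ≠ 2352672, D is off the plane and the points are not all coplanar.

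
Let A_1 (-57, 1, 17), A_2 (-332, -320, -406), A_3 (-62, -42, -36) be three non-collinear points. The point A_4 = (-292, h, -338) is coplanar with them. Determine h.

-268

Coplanarity requires A_1A_2 · (A_1A_3 × A_1A_4) = 0.
A_1A_2 = (-275, -321, -423), A_1A_3 = (-5, -43, -53); the triple product is linear in h with coefficient -12460 and constant term -3339280.
Setting it to zero: h = -268.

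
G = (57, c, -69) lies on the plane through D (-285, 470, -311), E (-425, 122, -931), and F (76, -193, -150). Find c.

Coplanarity requires DE · (DF × DG) = 0.
DE = (-140, -348, -620), DF = (361, -663, 161); the triple product is linear in c with coefficient -201280 and constant term -12278080.
Setting it to zero: c = -61.

-61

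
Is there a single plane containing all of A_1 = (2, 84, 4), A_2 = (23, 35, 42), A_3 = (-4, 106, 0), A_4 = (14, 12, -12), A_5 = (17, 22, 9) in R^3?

No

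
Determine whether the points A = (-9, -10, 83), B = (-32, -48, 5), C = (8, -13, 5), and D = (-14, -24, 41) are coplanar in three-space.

Yes

The four points are coplanar iff the 3×3 determinant with rows AB, AC, AD is zero.
Rows: (-23, -38, -78), (17, -3, -78), (-5, -14, -42).
Expanding along the first row: (-23)(-966) − (-38)(-1104) + (-78)(-253) = 0.
Zero determinant ⇒ coplanar.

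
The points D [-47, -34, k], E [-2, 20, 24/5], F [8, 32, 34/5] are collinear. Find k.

Direction EF = (10, 12, 2). From the x-coordinate of D, the parameter along the line is τ = (-47 − (-2))/10 = -9/2.
Then k = 24/5 + (-9/2)·(2) = -21/5.

-21/5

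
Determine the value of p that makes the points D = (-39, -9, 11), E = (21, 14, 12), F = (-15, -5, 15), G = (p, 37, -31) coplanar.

-75

Normal to plane DEF: n = (88, -216, -312); plane equation n·P = -4920.
Requiring n·G = -4920: (88)p + (1680) = -4920.
So p = -75.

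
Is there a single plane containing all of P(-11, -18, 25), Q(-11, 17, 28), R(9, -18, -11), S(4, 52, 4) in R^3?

Yes

A normal to the plane through P, Q, R is n = PQ × PR = (-1260, 60, -700).
The plane has equation n·X = -4720. For S: n·S = -4720.
Equal, so S lies in the plane and all four are coplanar.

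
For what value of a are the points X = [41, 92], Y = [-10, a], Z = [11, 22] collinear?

Collinearity: (Y − X) must be parallel to (Z − X) = (-30, -70).
Cross-multiplying the components: (a − 92)·(-30) = (-51)·(-70).
Solving gives a = -27.

-27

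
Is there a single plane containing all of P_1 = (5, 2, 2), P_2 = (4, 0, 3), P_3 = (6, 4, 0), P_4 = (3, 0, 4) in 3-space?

With P_1 as base: P_1P_2 = (-1, -2, 1), P_1P_3 = (1, 2, -2), P_1P_4 = (-2, -2, 2).
P_1P_3 × P_1P_4 = (0, 2, 2).
P_1P_2 · (P_1P_3 × P_1P_4) = -2.
Since -2 ≠ 0, the four points are not coplanar.

No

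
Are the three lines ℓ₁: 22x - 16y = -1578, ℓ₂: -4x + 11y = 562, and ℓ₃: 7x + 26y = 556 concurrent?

No

Intersecting ℓ₁ and ℓ₂: solving the 2×2 system gives (x, y) = (-47, 34).
Substitute into ℓ₃: (7)(-47) + (26)(34) = 555.
But ℓ₃ requires 556 ≠ 555, so the three lines have no common point.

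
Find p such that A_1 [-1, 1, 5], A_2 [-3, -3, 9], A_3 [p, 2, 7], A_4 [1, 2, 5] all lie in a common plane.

Normal to plane A_1A_2A_4: n = (-4, 8, 6); plane equation n·P = 42.
Requiring n·A_3 = 42: (-4)p + (58) = 42.
So p = 4.

4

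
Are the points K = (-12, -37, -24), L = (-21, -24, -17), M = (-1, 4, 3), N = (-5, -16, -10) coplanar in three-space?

Yes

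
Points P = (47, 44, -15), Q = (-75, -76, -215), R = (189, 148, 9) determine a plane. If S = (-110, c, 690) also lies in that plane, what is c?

The plane through P, Q, R has equation 17920x − 25472y + 4352z = -343808.
Substituting S: (-25472)c + (1031680) = -343808, so c = 54.

54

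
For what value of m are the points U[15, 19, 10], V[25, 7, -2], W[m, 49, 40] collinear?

-10

Direction UV = (10, -12, -12). From the y-coordinate of W, the parameter along the line is τ = (49 − 19)/(-12) = -5/2.
Then m = 15 + (-5/2)·(10) = -10.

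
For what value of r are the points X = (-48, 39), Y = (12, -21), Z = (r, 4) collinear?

Collinearity: (Z − X) must be parallel to (Y − X) = (60, -60).
Cross-multiplying the components: (r − (-48))·(-60) = (-35)·(60).
Solving gives r = -13.

-13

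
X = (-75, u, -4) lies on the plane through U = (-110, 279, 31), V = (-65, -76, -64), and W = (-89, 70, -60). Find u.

Coplanarity requires UV · (UW × UX) = 0.
UV = (45, -355, -95), UW = (21, -209, -91); the triple product is linear in u with coefficient 2100 and constant term -81900.
Setting it to zero: u = 39.

39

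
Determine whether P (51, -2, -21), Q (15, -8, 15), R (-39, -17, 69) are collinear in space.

PQ = (-36, -6, 36), PR = (-90, -15, 90).
Each component of PR is 5/2 times the corresponding component of PQ, so PR = 5/2·PQ and the points are collinear.

Yes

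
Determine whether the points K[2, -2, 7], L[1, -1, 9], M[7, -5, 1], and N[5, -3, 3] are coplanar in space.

A normal to the plane through K, L, M is n = KL × KM = (0, 4, -2).
The plane has equation n·P = -22. For N: n·N = -18.
-18 ≠ -22, so N is off the plane.

No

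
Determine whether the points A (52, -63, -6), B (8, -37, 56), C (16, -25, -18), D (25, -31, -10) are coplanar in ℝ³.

No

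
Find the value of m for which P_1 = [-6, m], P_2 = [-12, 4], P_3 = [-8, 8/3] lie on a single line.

2

The three points are collinear iff det[P_1P_2; P_1P_3] = 0.
This determinant is linear in m: (4)m + (-8) = 0, so m = 2.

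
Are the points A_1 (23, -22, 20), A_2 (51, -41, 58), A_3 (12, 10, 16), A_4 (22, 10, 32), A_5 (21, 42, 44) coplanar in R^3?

The plane through A_1, A_2, A_3 has normal n = A_1A_2 × A_1A_3 = (-1140, -306, 687) and equation n·P = -5748.
Checking the remaining points: n·A_4 = -6156, n·A_5 = -6564.
Since n·A_4 = -6156 ≠ -5748, A_4 is off the plane and the points are not all coplanar.

No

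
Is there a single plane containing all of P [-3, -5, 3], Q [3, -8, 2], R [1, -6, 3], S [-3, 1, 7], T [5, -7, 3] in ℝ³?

The plane through P, Q, R has normal n = PQ × PR = (-1, -4, 6) and equation n·X = 41.
Checking the remaining points: n·S = 41, n·T = 41.
All equal 41, so all 5 points lie in one plane.

Yes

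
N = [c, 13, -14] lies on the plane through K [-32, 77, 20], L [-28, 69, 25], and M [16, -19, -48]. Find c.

The plane through K, L, M has equation 1024x + 512y = 6656.
Substituting N: (1024)c + (6656) = 6656, so c = 0.

0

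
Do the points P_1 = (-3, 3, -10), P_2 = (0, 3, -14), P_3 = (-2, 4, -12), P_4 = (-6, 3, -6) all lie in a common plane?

With P_1 as base: P_1P_2 = (3, 0, -4), P_1P_3 = (1, 1, -2), P_1P_4 = (-3, 0, 4).
P_1P_3 × P_1P_4 = (4, 2, 3).
P_1P_2 · (P_1P_3 × P_1P_4) = 0.
The scalar triple product vanishes, so the four points are coplanar.

Yes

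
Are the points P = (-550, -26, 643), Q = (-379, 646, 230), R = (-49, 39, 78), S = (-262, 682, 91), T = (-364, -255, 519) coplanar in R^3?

Yes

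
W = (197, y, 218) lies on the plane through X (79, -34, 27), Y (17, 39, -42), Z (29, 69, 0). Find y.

-81

A normal to the plane is n = XY × XZ = (5136, 1776, -2736).
W lies in the plane iff n · XW = 0.
This gives (1776)y + (143856) = 0, so y = -81.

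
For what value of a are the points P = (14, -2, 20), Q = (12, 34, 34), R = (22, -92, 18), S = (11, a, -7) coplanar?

Normal to plane PQR: n = (1188, 108, -108); plane equation n·X = 14256.
Requiring n·S = 14256: (108)a + (13824) = 14256.
So a = 4.

4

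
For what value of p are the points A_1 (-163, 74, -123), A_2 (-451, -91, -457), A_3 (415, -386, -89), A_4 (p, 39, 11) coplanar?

69

Normal to plane A_1A_2A_3: n = (-159250, -183260, 227850); plane equation n·P = -15629040.
Requiring n·A_4 = -15629040: (-159250)p + (-4640790) = -15629040.
So p = 69.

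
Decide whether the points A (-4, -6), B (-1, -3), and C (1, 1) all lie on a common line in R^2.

No

AB = (3, 3), AC = (5, 7).
If collinear, AC would be a scalar multiple of AB. But (3)·(7) ≠ (3)·(5) (difference 6), so they are not parallel; the points are not collinear.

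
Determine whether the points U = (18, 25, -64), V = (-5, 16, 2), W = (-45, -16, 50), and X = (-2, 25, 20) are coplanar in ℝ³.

With U as base: UV = (-23, -9, 66), UW = (-63, -41, 114), UX = (-20, 0, 84).
UW × UX = (-3444, 3012, -820).
UV · (UW × UX) = -2016.
Since -2016 ≠ 0, the four points are not coplanar.

No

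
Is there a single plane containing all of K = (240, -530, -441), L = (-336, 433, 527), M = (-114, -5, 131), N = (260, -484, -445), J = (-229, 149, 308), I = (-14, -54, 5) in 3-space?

No

The plane through K, L, M has normal n = KL × KM = (42636, -13200, 38502) and equation n·P = 249258.
Checking the remaining points: n·N = 340770, n·J = 128172, n·I = 308406.
Since n·N = 340770 ≠ 249258, N is off the plane and the points are not all coplanar.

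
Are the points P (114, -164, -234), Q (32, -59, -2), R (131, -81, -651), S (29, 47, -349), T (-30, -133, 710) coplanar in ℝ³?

No

The plane through P, Q, R has normal n = PQ × PR = (-63041, -30250, -8591) and equation n·X = -215380.
Checking the remaining points: n·S = -251680, n·T = -185130.
Since n·S = -251680 ≠ -215380, S is off the plane and the points are not all coplanar.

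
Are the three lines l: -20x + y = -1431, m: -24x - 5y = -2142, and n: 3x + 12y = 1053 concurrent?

No

Lines aᵢx + bᵢy = cᵢ with pairwise distinct directions are concurrent exactly when det[aᵢ bᵢ cᵢ] = 0.
Here the determinant is 729.
Nonzero, so no common point exists.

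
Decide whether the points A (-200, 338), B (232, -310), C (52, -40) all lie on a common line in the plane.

AB = (432, -648), AC = (252, -378).
Twice the signed area of △ABC is (432)(-378) − (-648)(252) = 0.
The triangle is degenerate (zero area), so the points are collinear.

Yes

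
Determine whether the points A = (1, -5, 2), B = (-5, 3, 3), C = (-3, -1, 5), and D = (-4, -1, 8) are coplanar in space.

No

With A as base: AB = (-6, 8, 1), AC = (-4, 4, 3), AD = (-5, 4, 6).
AC × AD = (12, 9, 4).
AB · (AC × AD) = 4.
Since 4 ≠ 0, the four points are not coplanar.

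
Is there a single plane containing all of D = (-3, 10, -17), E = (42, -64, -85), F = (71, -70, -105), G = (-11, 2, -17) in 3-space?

Yes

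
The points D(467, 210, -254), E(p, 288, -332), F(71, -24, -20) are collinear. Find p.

Collinearity requires DE × DF = 0; each component is linear in p.
The y-component gives (-234)p + (140166) = 0, so p = 599.
The remaining components then also vanish.

599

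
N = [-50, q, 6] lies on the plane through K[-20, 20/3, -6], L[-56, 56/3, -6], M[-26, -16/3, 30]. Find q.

12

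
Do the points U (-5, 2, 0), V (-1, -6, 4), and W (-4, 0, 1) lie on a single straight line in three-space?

Yes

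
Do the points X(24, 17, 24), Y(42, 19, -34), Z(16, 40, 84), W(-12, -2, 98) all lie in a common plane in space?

No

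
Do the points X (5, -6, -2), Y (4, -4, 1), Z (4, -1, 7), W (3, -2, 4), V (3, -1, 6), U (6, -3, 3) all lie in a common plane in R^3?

No

The plane through X, Y, Z has normal n = XY × XZ = (3, 6, -3) and equation n·P = -15.
Checking the remaining points: n·W = -15, n·V = -15, n·U = -9.
Since n·U = -9 ≠ -15, U is off the plane and the points are not all coplanar.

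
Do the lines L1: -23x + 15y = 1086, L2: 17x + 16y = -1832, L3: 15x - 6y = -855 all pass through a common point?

No

Intersecting L1 and L2: solving the 2×2 system gives (x, y) = (-72, -38).
Substitute into L3: (15)(-72) + (-6)(-38) = -852.
But L3 requires -855 ≠ -852, so the three lines have no common point.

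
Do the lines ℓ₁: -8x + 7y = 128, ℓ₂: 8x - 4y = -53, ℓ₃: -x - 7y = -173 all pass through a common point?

No

Lines aᵢx + bᵢy = cᵢ with pairwise distinct directions are concurrent exactly when det[aᵢ bᵢ cᵢ] = 0.
Here the determinant is -189.
Nonzero, so no common point exists.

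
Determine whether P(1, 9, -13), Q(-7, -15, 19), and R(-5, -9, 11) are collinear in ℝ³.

Yes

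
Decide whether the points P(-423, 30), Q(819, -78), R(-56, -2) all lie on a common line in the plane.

PQ = (1242, -108), PR = (367, -32).
Twice the signed area of △PQR is (1242)(-32) − (-108)(367) = -108.
The area is nonzero, so the three points are not collinear.

No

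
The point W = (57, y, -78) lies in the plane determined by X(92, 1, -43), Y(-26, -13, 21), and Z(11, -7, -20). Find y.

Coplanarity requires XY · (XZ × XW) = 0.
XY = (-118, -14, 64), XZ = (-81, -8, 23); the triple product is linear in y with coefficient -2470 and constant term 2470.
Setting it to zero: y = 1.

1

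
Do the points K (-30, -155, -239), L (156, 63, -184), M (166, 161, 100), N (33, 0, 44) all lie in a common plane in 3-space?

The four points are coplanar iff the 3×3 determinant with rows KL, KM, KN is zero.
Rows: (186, 218, 55), (196, 316, 339), (63, 155, 283).
Expanding along the first row: (186)(36883) − (218)(34111) + (55)(10472) = 0.
Zero determinant ⇒ coplanar.

Yes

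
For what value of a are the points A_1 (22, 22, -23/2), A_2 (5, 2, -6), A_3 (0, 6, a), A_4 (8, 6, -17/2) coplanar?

-73/2

Normal to plane A_1A_2A_4: n = (28, -26, -8); plane equation n·P = 136.
Requiring n·A_3 = 136: (-8)a + (-156) = 136.
So a = -73/2.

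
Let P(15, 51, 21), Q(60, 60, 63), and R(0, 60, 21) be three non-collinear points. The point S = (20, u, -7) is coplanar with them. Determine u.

24

A normal to the plane is n = PQ × PR = (-378, -630, 540).
S lies in the plane iff n · PS = 0.
This gives (-630)u + (15120) = 0, so u = 24.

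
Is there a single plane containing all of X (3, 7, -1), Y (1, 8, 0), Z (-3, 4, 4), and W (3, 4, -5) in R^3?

No

With X as base: XY = (-2, 1, 1), XZ = (-6, -3, 5), XW = (0, -3, -4).
XZ × XW = (27, -24, 18).
XY · (XZ × XW) = -60.
Since -60 ≠ 0, the four points are not coplanar.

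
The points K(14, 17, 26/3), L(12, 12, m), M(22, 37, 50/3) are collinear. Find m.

20/3

Collinearity requires KL × KM = 0; each component is linear in m.
The x-component gives (-20)m + (400/3) = 0, so m = 20/3.
The remaining components then also vanish.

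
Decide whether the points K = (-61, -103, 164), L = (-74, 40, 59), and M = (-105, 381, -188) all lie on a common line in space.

No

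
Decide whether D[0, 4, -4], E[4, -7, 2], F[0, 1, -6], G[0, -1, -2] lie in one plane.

No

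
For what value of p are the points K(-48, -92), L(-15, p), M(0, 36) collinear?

The three points are collinear iff det[KL; KM] = 0.
This determinant is linear in p: (-48)p + (-192) = 0, so p = -4.

-4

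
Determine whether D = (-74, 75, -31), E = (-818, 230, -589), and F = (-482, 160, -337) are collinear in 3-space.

DE = (-744, 155, -558), DF = (-408, 85, -306).
Each component of DF is 17/31 times the corresponding component of DE, so DF = 17/31·DE and the points are collinear.

Yes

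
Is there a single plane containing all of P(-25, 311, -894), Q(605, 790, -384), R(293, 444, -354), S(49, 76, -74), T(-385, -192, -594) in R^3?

No

The plane through P, Q, R has normal n = PQ × PR = (190830, -178020, -68532) and equation n·X = 1132638.
Checking the remaining points: n·S = 892518, n·T = 1418298.
Since n·S = 892518 ≠ 1132638, S is off the plane and the points are not all coplanar.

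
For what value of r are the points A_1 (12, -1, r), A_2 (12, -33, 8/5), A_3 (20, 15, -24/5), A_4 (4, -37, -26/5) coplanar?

The points are coplanar iff A_1A_2 · (A_1A_3 × A_1A_4) = 0.
Expanding, this is linear in r: (-352)r + (-2816) = 0.
So r = -8.

-8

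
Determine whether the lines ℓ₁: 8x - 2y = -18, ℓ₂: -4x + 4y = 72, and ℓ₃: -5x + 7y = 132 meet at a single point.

The three lines meet at one point iff the augmented coefficient matrix [aᵢ bᵢ cᵢ] has rank < 3, i.e. its determinant vanishes.
Here the determinant is 0.
It vanishes, so the lines are concurrent at (3, 21).

Yes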